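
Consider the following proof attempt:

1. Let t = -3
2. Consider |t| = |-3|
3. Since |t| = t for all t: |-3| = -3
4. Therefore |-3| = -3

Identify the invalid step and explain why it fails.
Step 3: Since |t| = t for all t: |-3| = -3

Step 3 incorrectly states that |t| = t for all t. The correct definition is |t| = t when t >= 0, and |t| = -t when t < 0. Since -3 < 0, we have |-3| = -(-3) = 3, not -3.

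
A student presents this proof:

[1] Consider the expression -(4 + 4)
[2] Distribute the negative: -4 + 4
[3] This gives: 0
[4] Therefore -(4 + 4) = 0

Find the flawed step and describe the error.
Step 2: Distribute the negative: -4 + 4

Step 2 incorrectly distributes the negative sign. The correct distribution is -(4 + 4) = -4 - 4 = -8. The negative must be applied to both terms, not just the first. The error treats -(4 + 4) as -4 + 4, which equals 0 instead of -8.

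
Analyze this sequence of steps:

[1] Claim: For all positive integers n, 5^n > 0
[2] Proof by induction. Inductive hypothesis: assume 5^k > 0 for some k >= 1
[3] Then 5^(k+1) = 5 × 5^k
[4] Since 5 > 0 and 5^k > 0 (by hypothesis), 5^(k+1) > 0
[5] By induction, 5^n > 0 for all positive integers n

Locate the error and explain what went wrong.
Step 5: By induction, 5^n > 0 for all positive integers n

Step 5 concludes the proof by induction, but no base case was ever established. A valid induction proof requires: (1) a base case proving 5^1 > 0, and (2) an inductive step showing IF 5^k > 0 THEN 5^(k+1) > 0. Steps 2-4 correctly establish the inductive step, but without the base case the conclusion in step 5 does not follow.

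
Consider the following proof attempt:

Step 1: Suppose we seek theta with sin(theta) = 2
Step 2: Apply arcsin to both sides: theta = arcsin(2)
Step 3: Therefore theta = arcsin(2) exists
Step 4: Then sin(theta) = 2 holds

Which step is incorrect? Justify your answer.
Step 2: Apply arcsin to both sides: theta = arcsin(2)

Step 2 applies arcsin to 2. However, arcsin(x) is only defined for x in [-1, 1] because sin(theta) can only produce values in that range. Since |2| > 1, arcsin(2) is undefined. There is no angle whose sine equals 2.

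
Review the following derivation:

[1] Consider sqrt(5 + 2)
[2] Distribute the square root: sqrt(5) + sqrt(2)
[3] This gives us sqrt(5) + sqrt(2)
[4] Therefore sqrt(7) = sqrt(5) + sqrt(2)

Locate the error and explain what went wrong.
Step 2: Distribute the square root: sqrt(5) + sqrt(2)

Step 2 incorrectly 'distributes' the square root over addition. The square root function does not distribute: sqrt(a + b) ≠ sqrt(a) + sqrt(b). In fact, sqrt(5 + 2) = sqrt(7) ≈ 2.6458, while sqrt(5) + sqrt(2) ≈ 3.6503.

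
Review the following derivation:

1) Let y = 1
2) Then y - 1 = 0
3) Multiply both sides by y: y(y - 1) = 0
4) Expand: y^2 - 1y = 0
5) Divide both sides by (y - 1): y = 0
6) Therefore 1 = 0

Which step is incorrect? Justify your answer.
Step 5: Divide both sides by (y - 1): y = 0

Step 5 divides both sides by (y - 1). However, since y = 1, we have (y - 1) = 0. Division by zero is undefined, making this step invalid.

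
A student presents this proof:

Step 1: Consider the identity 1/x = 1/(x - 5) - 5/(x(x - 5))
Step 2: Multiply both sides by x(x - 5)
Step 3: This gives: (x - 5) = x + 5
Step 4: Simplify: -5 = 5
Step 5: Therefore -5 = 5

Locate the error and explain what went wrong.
Step 3: This gives: (x - 5) = x + 5

Step 3 makes a sign error when clearing denominators. Multiplying -5/(x(x - 5)) by x(x - 5) gives -5, not +5. The correct result is (x - 5) = x - 5, which is trivially true, not (x - 5) = x + 5. (Step 1 is a valid identity: 1/(x - 5) - 5/(x(x - 5)) = (x - 5)/(x(x - 5)) = 1/x.)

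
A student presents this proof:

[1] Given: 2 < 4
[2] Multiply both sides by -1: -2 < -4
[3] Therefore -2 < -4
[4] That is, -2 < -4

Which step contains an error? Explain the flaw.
Step 2: Multiply both sides by -1: -2 < -4

Step 2 multiplies both sides by -1 but fails to reverse the inequality sign. When multiplying (or dividing) an inequality by a negative number, the direction must be reversed. Since 2 < 4, we should get -2 > -4, i.e., -2 > -4.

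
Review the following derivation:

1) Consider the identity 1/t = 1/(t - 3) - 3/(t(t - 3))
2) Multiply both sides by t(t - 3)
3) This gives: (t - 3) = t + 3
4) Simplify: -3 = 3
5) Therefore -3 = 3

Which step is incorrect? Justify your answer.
Step 3: This gives: (t - 3) = t + 3

Step 3 makes a sign error when clearing denominators. Multiplying -3/(t(t - 3)) by t(t - 3) gives -3, not +3. The correct result is (t - 3) = t - 3, which is trivially true, not (t - 3) = t + 3. (Step 1 is a valid identity: 1/(t - 3) - 3/(t(t - 3)) = (t - 3)/(t(t - 3)) = 1/t.)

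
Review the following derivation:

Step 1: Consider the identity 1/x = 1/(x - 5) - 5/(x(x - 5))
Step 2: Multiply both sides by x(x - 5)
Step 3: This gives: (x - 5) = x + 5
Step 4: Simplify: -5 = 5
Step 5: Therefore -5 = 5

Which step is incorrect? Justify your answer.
Step 3: This gives: (x - 5) = x + 5

Step 3 makes a sign error when clearing denominators. Multiplying -5/(x(x - 5)) by x(x - 5) gives -5, not +5. The correct result is (x - 5) = x - 5, which is trivially true, not (x - 5) = x + 5. (Step 1 is a valid identity: 1/(x - 5) - 5/(x(x - 5)) = (x - 5)/(x(x - 5)) = 1/x.)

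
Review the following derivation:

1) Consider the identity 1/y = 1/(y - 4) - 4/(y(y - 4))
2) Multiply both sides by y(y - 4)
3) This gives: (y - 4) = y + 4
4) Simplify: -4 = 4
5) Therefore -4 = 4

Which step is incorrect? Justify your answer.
Step 3: This gives: (y - 4) = y + 4

Step 3 makes a sign error when clearing denominators. Multiplying -4/(y(y - 4)) by y(y - 4) gives -4, not +4. The correct result is (y - 4) = y - 4, which is trivially true, not (y - 4) = y + 4. (Step 1 is a valid identity: 1/(y - 4) - 4/(y(y - 4)) = (y - 4)/(y(y - 4)) = 1/y.)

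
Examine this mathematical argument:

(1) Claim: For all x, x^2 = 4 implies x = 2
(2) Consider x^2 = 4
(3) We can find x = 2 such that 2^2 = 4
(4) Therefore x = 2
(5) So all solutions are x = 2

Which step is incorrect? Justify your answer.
Step 4: Therefore x = 2

Step 4 incorrectly concludes that x = 2 is the only solution. The proof shows that x = 2 is A solution (existence), but does not show it is the ONLY solution (uniqueness). In fact, x = -2 is also a solution since (-2)^2 = 4. Finding one solution doesn't prove there are no others.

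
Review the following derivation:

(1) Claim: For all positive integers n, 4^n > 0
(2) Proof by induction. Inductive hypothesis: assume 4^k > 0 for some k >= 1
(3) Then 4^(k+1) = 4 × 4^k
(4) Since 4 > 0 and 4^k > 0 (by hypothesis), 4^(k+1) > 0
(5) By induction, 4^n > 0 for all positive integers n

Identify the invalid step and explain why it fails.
Step 5: By induction, 4^n > 0 for all positive integers n

Step 5 concludes the proof by induction, but no base case was ever established. A valid induction proof requires: (1) a base case proving 4^1 > 0, and (2) an inductive step showing IF 4^k > 0 THEN 4^(k+1) > 0. Steps 2-4 correctly establish the inductive step, but without the base case the conclusion in step 5 does not follow.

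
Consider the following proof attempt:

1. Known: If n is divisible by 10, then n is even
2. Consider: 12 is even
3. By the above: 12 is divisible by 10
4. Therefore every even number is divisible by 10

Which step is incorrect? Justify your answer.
Step 3: By the above: 12 is divisible by 10

Step 3 commits the fallacy of affirming the consequent. The known fact 'divisible by 10 → even' does NOT imply 'even → divisible by 10'. That would be the converse, which is false. For example, 12 is even but 12 ÷ 10 = 1.20, which is not an integer.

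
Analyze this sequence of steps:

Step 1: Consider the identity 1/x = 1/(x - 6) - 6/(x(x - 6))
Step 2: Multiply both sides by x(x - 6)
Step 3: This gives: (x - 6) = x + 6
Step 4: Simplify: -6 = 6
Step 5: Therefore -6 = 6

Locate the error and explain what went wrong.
Step 3: This gives: (x - 6) = x + 6

Step 3 makes a sign error when clearing denominators. Multiplying -6/(x(x - 6)) by x(x - 6) gives -6, not +6. The correct result is (x - 6) = x - 6, which is trivially true, not (x - 6) = x + 6. (Step 1 is a valid identity: 1/(x - 6) - 6/(x(x - 6)) = (x - 6)/(x(x - 6)) = 1/x.)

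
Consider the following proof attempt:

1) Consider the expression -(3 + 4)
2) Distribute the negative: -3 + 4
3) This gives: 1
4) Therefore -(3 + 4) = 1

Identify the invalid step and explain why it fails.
Step 2: Distribute the negative: -3 + 4

Step 2 incorrectly distributes the negative sign. The correct distribution is -(3 + 4) = -3 - 4 = -7. The negative must be applied to both terms, not just the first. The error treats -(3 + 4) as -3 + 4, which equals 1 instead of -7.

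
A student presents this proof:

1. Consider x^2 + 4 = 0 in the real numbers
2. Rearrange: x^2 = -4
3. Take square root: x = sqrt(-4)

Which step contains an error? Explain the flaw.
Step 3: Take square root: x = sqrt(-4)

Step 3 takes the square root of -4, which is negative. In the real number system, the square root of a negative number is undefined. The equation x^2 + 4 = 0 has no real solutions. Square roots of negative numbers only exist in the complex numbers.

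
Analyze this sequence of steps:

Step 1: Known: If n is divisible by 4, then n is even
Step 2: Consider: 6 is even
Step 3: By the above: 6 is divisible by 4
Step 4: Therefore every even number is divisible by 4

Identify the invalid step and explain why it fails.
Step 3: By the above: 6 is divisible by 4

Step 3 commits the fallacy of affirming the consequent. The known fact 'divisible by 4 → even' does NOT imply 'even → divisible by 4'. That would be the converse, which is false. For example, 6 is even but 6 ÷ 4 = 1.50, which is not an integer.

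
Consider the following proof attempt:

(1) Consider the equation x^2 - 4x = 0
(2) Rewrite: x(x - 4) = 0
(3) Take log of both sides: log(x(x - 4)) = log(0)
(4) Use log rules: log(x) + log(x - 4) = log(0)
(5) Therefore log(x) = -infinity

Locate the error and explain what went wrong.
Step 3: Take log of both sides: log(x(x - 4)) = log(0)

Step 3 takes the logarithm of both sides, resulting in log(0) on the right side. The logarithm is only defined for positive numbers; log(0) is undefined (approaches negative infinity). This operation is invalid.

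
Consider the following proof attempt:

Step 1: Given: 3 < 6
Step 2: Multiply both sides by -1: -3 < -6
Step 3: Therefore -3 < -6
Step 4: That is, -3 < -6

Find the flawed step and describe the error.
Step 2: Multiply both sides by -1: -3 < -6

Step 2 multiplies both sides by -1 but fails to reverse the inequality sign. When multiplying (or dividing) an inequality by a negative number, the direction must be reversed. Since 3 < 6, we should get -3 > -6, i.e., -3 > -6.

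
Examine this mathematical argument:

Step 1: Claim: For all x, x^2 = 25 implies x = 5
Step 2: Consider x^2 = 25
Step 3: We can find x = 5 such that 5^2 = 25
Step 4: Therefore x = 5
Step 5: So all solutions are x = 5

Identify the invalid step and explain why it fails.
Step 4: Therefore x = 5

Step 4 incorrectly concludes that x = 5 is the only solution. The proof shows that x = 5 is A solution (existence), but does not show it is the ONLY solution (uniqueness). In fact, x = -5 is also a solution since (-5)^2 = 25. Finding one solution doesn't prove there are no others.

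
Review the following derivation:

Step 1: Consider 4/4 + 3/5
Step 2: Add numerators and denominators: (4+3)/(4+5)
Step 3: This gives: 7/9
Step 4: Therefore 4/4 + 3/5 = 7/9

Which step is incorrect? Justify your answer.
Step 2: Add numerators and denominators: (4+3)/(4+5)

Step 2 incorrectly adds fractions by separately adding numerators and denominators. This is wrong. The correct method requires a common denominator: 4/4 + 3/5 = (4×5 + 3×4)/(4×5) = 32/20 = 8/5. The method used gives 7/9, which is different.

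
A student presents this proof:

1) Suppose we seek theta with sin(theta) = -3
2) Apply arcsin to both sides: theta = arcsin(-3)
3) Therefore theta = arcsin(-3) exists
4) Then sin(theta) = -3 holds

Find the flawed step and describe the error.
Step 2: Apply arcsin to both sides: theta = arcsin(-3)

Step 2 applies arcsin to -3. However, arcsin(x) is only defined for x in [-1, 1] because sin(theta) can only produce values in that range. Since |-3| > 1, arcsin(-3) is undefined. There is no angle whose sine equals -3.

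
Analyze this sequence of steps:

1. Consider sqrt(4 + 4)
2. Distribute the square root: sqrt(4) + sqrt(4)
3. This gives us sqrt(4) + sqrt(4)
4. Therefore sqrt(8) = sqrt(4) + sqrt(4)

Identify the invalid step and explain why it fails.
Step 2: Distribute the square root: sqrt(4) + sqrt(4)

Step 2 incorrectly 'distributes' the square root over addition. The square root function does not distribute: sqrt(a + b) ≠ sqrt(a) + sqrt(b). In fact, sqrt(4 + 4) = sqrt(8) ≈ 2.8284, while sqrt(4) + sqrt(4) ≈ 4.0000.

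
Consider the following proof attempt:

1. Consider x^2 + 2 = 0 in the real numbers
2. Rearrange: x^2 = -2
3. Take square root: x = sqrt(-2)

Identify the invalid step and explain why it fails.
Step 3: Take square root: x = sqrt(-2)

Step 3 takes the square root of -2, which is negative. In the real number system, the square root of a negative number is undefined. The equation x^2 + 2 = 0 has no real solutions. Square roots of negative numbers only exist in the complex numbers.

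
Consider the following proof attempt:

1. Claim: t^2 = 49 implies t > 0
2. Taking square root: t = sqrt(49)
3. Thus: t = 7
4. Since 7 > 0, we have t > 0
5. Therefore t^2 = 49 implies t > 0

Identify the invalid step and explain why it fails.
Step 2: Taking square root: t = sqrt(49)

Step 2 takes the square root and assumes the positive root only. The equation t^2 = 49 actually has two solutions: t = 7 and t = -7. The proof silently assumes t > 0 without justification, then uses this assumption to conclude t > 0, which is circular. The counterexample t = -7 shows the claim is false.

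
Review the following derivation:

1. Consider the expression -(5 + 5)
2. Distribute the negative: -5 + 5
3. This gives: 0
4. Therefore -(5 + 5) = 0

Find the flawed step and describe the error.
Step 2: Distribute the negative: -5 + 5

Step 2 incorrectly distributes the negative sign. The correct distribution is -(5 + 5) = -5 - 5 = -10. The negative must be applied to both terms, not just the first. The error treats -(5 + 5) as -5 + 5, which equals 0 instead of -10.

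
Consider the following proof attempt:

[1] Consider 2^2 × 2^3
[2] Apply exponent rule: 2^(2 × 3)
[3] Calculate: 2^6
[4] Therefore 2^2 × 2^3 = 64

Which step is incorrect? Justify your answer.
Step 2: Apply exponent rule: 2^(2 × 3)

Step 2 incorrectly states that a^b × a^c = a^(b×c). The correct rule is a^b × a^c = a^(b+c). The actual value is 2^2 × 2^3 = 2^5 = 32, not 2^6 = 64.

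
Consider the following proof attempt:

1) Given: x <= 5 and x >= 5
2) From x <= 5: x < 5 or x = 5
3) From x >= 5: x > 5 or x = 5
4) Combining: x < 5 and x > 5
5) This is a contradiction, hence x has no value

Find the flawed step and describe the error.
Step 4: Combining: x < 5 and x > 5

Step 4 incorrectly combines the conditions. From x <= 5 and x >= 5, the intersection is x = 5. The error treats the 'or' cases as 'and' requirements. The correct conclusion is that x = 5 is the unique solution, not that no solution exists.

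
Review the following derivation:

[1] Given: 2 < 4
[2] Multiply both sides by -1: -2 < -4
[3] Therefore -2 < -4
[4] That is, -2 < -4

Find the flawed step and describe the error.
Step 2: Multiply both sides by -1: -2 < -4

Step 2 multiplies both sides by -1 but fails to reverse the inequality sign. When multiplying (or dividing) an inequality by a negative number, the direction must be reversed. Since 2 < 4, we should get -2 > -4, i.e., -2 > -4.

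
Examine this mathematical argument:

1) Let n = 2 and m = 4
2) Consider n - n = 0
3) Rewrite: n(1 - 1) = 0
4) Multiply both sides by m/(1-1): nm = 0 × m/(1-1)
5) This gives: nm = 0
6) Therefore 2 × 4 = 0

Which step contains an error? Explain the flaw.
Step 4: Multiply both sides by m/(1-1): nm = 0 × m/(1-1)

Step 4 multiplies both sides by m/(1-1). However, 1-1 = 0, so this is multiplication by m/0, which is undefined. We cannot multiply by an undefined expression.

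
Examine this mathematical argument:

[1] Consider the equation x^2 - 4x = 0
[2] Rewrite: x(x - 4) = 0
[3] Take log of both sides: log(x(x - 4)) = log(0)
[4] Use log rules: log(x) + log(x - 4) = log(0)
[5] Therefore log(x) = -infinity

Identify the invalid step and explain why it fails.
Step 3: Take log of both sides: log(x(x - 4)) = log(0)

Step 3 takes the logarithm of both sides, resulting in log(0) on the right side. The logarithm is only defined for positive numbers; log(0) is undefined (approaches negative infinity). This operation is invalid.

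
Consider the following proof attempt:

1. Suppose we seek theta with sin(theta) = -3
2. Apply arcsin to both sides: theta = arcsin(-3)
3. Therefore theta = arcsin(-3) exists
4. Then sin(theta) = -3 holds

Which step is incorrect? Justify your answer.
Step 2: Apply arcsin to both sides: theta = arcsin(-3)

Step 2 applies arcsin to -3. However, arcsin(x) is only defined for x in [-1, 1] because sin(theta) can only produce values in that range. Since |-3| > 1, arcsin(-3) is undefined. There is no angle whose sine equals -3.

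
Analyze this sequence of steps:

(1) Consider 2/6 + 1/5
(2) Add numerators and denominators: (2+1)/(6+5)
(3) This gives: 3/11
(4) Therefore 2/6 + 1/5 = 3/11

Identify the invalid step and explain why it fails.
Step 2: Add numerators and denominators: (2+1)/(6+5)

Step 2 incorrectly adds fractions by separately adding numerators and denominators. This is wrong. The correct method requires a common denominator: 2/6 + 1/5 = (2×5 + 1×6)/(6×5) = 16/30 = 8/15. The method used gives 3/11, which is different.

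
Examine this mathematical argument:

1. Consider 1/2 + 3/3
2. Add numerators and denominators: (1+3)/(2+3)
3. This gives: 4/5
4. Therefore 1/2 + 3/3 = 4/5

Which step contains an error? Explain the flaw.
Step 2: Add numerators and denominators: (1+3)/(2+3)

Step 2 incorrectly adds fractions by separately adding numerators and denominators. This is wrong. The correct method requires a common denominator: 1/2 + 3/3 = (1×3 + 3×2)/(2×3) = 9/6 = 3/2. The method used gives 4/5, which is different.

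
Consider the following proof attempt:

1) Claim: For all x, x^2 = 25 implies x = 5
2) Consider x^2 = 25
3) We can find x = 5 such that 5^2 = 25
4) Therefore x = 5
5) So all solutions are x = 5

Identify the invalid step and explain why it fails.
Step 4: Therefore x = 5

Step 4 incorrectly concludes that x = 5 is the only solution. The proof shows that x = 5 is A solution (existence), but does not show it is the ONLY solution (uniqueness). In fact, x = -5 is also a solution since (-5)^2 = 25. Finding one solution doesn't prove there are no others.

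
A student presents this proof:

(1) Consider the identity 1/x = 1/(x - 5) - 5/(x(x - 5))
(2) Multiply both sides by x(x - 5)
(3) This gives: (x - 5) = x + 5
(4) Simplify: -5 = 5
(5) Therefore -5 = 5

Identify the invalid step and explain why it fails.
Step 3: This gives: (x - 5) = x + 5

Step 3 makes a sign error when clearing denominators. Multiplying -5/(x(x - 5)) by x(x - 5) gives -5, not +5. The correct result is (x - 5) = x - 5, which is trivially true, not (x - 5) = x + 5. (Step 1 is a valid identity: 1/(x - 5) - 5/(x(x - 5)) = (x - 5)/(x(x - 5)) = 1/x.)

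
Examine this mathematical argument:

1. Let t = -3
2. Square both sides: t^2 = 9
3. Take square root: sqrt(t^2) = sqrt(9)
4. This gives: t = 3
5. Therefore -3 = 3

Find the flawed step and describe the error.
Step 4: This gives: t = 3

Step 4 incorrectly states that sqrt(t^2) = t. The correct identity is sqrt(t^2) = |t|. Since t = -3 < 0, we have sqrt(t^2) = |-3| = 3, not t = -3.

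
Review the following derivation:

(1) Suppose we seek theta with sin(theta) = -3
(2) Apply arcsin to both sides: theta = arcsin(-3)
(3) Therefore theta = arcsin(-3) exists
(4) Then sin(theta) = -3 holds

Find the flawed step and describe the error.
Step 2: Apply arcsin to both sides: theta = arcsin(-3)

Step 2 applies arcsin to -3. However, arcsin(x) is only defined for x in [-1, 1] because sin(theta) can only produce values in that range. Since |-3| > 1, arcsin(-3) is undefined. There is no angle whose sine equals -3.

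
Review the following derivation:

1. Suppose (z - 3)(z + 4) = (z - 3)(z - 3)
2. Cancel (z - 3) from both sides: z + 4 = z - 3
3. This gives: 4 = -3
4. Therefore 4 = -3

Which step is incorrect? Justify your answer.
Step 2: Cancel (z - 3) from both sides: z + 4 = z - 3

Step 2 cancels (z - 3) from both sides. This is only valid if (z - 3) ≠ 0, i.e., z ≠ 3. When z = 3, both sides equal zero regardless of the other factors. The correct approach requires considering z = 3 as a separate case.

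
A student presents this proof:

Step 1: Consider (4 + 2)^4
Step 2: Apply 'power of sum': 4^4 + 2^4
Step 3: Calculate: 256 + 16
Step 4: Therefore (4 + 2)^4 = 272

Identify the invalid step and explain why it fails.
Step 2: Apply 'power of sum': 4^4 + 2^4

Step 2 incorrectly applies a non-existent rule '(a+b)^n = a^n + b^n'. This is false in general. The correct expansion uses the binomial theorem. The actual value is (4 + 2)^4 = 6^4 = 1296, not 272.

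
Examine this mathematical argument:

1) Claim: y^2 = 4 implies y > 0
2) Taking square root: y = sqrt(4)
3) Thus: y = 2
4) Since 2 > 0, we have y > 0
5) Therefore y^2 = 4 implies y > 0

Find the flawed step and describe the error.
Step 2: Taking square root: y = sqrt(4)

Step 2 takes the square root and assumes the positive root only. The equation y^2 = 4 actually has two solutions: y = 2 and y = -2. The proof silently assumes y > 0 without justification, then uses this assumption to conclude y > 0, which is circular. The counterexample y = -2 shows the claim is false.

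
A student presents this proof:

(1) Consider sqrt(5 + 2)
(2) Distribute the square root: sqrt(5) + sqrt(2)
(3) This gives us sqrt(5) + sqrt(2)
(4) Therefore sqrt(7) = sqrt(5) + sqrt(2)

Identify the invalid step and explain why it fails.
Step 2: Distribute the square root: sqrt(5) + sqrt(2)

Step 2 incorrectly 'distributes' the square root over addition. The square root function does not distribute: sqrt(a + b) ≠ sqrt(a) + sqrt(b). In fact, sqrt(5 + 2) = sqrt(7) ≈ 2.6458, while sqrt(5) + sqrt(2) ≈ 3.6503.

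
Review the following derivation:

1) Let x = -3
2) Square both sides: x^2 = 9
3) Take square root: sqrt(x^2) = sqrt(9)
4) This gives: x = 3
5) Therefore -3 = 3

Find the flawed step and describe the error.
Step 4: This gives: x = 3

Step 4 incorrectly states that sqrt(x^2) = x. The correct identity is sqrt(x^2) = |x|. Since x = -3 < 0, we have sqrt(x^2) = |-3| = 3, not x = -3.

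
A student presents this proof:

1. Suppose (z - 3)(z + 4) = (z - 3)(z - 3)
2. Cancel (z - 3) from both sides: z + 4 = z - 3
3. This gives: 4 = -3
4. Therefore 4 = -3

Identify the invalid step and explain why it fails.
Step 2: Cancel (z - 3) from both sides: z + 4 = z - 3

Step 2 cancels (z - 3) from both sides. This is only valid if (z - 3) ≠ 0, i.e., z ≠ 3. When z = 3, both sides equal zero regardless of the other factors. The correct approach requires considering z = 3 as a separate case.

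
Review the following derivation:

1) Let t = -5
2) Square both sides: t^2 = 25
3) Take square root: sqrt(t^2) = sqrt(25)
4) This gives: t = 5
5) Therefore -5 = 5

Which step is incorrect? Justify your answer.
Step 4: This gives: t = 5

Step 4 incorrectly states that sqrt(t^2) = t. The correct identity is sqrt(t^2) = |t|. Since t = -5 < 0, we have sqrt(t^2) = |-5| = 5, not t = -5.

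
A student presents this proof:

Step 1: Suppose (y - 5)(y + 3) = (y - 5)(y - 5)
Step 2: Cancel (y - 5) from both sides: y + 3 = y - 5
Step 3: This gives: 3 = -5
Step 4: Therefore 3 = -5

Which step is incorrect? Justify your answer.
Step 2: Cancel (y - 5) from both sides: y + 3 = y - 5

Step 2 cancels (y - 5) from both sides. This is only valid if (y - 5) ≠ 0, i.e., y ≠ 5. When y = 5, both sides equal zero regardless of the other factors. The correct approach requires considering y = 5 as a separate case.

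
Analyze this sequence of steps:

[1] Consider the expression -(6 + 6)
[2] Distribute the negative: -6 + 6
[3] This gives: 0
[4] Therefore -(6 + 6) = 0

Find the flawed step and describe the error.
Step 2: Distribute the negative: -6 + 6

Step 2 incorrectly distributes the negative sign. The correct distribution is -(6 + 6) = -6 - 6 = -12. The negative must be applied to both terms, not just the first. The error treats -(6 + 6) as -6 + 6, which equals 0 instead of -12.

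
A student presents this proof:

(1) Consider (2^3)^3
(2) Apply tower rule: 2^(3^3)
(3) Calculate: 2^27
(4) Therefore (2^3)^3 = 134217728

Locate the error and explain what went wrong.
Step 2: Apply tower rule: 2^(3^3)

Step 2 incorrectly states that (a^b)^c = a^(b^c). The correct rule is (a^b)^c = a^(b×c). The actual value is (2^3)^3 = 2^9 = 512, not 2^27 = 134217728.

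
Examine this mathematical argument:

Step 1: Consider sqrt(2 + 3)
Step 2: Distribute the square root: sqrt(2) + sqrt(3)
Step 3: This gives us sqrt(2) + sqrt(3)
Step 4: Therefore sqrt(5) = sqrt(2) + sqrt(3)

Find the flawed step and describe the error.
Step 2: Distribute the square root: sqrt(2) + sqrt(3)

Step 2 incorrectly 'distributes' the square root over addition. The square root function does not distribute: sqrt(a + b) ≠ sqrt(a) + sqrt(b). In fact, sqrt(2 + 3) = sqrt(5) ≈ 2.2361, while sqrt(2) + sqrt(3) ≈ 3.1463.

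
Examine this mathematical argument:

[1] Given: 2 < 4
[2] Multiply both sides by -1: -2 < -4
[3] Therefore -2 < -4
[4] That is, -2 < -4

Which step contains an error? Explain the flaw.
Step 2: Multiply both sides by -1: -2 < -4

Step 2 multiplies both sides by -1 but fails to reverse the inequality sign. When multiplying (or dividing) an inequality by a negative number, the direction must be reversed. Since 2 < 4, we should get -2 > -4, i.e., -2 > -4.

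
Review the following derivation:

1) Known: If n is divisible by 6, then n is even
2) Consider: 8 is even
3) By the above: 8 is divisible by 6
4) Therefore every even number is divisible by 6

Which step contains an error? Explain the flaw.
Step 3: By the above: 8 is divisible by 6

Step 3 commits the fallacy of affirming the consequent. The known fact 'divisible by 6 → even' does NOT imply 'even → divisible by 6'. That would be the converse, which is false. For example, 8 is even but 8 ÷ 6 = 1.33, which is not an integer.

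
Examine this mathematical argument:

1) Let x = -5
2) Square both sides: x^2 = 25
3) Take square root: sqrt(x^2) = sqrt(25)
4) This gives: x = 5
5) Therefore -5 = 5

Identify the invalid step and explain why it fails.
Step 4: This gives: x = 5

Step 4 incorrectly states that sqrt(x^2) = x. The correct identity is sqrt(x^2) = |x|. Since x = -5 < 0, we have sqrt(x^2) = |-5| = 5, not x = -5.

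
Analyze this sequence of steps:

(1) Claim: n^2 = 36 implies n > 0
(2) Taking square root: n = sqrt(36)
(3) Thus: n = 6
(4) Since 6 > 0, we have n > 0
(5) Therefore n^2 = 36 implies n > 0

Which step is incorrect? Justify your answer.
Step 2: Taking square root: n = sqrt(36)

Step 2 takes the square root and assumes the positive root only. The equation n^2 = 36 actually has two solutions: n = 6 and n = -6. The proof silently assumes n > 0 without justification, then uses this assumption to conclude n > 0, which is circular. The counterexample n = -6 shows the claim is false.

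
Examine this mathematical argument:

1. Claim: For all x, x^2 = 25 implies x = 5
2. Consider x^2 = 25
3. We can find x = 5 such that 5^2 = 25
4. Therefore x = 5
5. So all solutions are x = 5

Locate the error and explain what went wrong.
Step 4: Therefore x = 5

Step 4 incorrectly concludes that x = 5 is the only solution. The proof shows that x = 5 is A solution (existence), but does not show it is the ONLY solution (uniqueness). In fact, x = -5 is also a solution since (-5)^2 = 25. Finding one solution doesn't prove there are no others.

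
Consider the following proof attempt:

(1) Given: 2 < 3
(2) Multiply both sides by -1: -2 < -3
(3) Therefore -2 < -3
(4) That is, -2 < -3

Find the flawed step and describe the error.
Step 2: Multiply both sides by -1: -2 < -3

Step 2 multiplies both sides by -1 but fails to reverse the inequality sign. When multiplying (or dividing) an inequality by a negative number, the direction must be reversed. Since 2 < 3, we should get -2 > -3, i.e., -2 > -3.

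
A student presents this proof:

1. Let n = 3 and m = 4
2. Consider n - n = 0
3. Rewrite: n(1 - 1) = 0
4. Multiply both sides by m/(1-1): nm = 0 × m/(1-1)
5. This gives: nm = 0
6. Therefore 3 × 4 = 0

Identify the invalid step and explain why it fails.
Step 4: Multiply both sides by m/(1-1): nm = 0 × m/(1-1)

Step 4 multiplies both sides by m/(1-1). However, 1-1 = 0, so this is multiplication by m/0, which is undefined. We cannot multiply by an undefined expression.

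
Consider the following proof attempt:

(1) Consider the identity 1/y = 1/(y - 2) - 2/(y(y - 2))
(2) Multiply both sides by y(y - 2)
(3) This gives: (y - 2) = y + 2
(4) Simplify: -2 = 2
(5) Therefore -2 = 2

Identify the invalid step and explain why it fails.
Step 3: This gives: (y - 2) = y + 2

Step 3 makes a sign error when clearing denominators. Multiplying -2/(y(y - 2)) by y(y - 2) gives -2, not +2. The correct result is (y - 2) = y - 2, which is trivially true, not (y - 2) = y + 2. (Step 1 is a valid identity: 1/(y - 2) - 2/(y(y - 2)) = (y - 2)/(y(y - 2)) = 1/y.)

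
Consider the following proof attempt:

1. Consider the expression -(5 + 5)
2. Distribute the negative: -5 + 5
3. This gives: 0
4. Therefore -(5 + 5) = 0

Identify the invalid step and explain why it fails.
Step 2: Distribute the negative: -5 + 5

Step 2 incorrectly distributes the negative sign. The correct distribution is -(5 + 5) = -5 - 5 = -10. The negative must be applied to both terms, not just the first. The error treats -(5 + 5) as -5 + 5, which equals 0 instead of -10.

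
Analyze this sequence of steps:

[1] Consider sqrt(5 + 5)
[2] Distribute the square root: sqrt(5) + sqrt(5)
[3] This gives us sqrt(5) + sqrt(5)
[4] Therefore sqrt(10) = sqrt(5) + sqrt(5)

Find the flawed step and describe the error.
Step 2: Distribute the square root: sqrt(5) + sqrt(5)

Step 2 incorrectly 'distributes' the square root over addition. The square root function does not distribute: sqrt(a + b) ≠ sqrt(a) + sqrt(b). In fact, sqrt(5 + 5) = sqrt(10) ≈ 3.1623, while sqrt(5) + sqrt(5) ≈ 4.4721.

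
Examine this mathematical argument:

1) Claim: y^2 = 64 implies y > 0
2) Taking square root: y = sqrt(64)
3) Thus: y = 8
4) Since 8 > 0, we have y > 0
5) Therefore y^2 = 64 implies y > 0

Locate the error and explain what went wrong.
Step 2: Taking square root: y = sqrt(64)

Step 2 takes the square root and assumes the positive root only. The equation y^2 = 64 actually has two solutions: y = 8 and y = -8. The proof silently assumes y > 0 without justification, then uses this assumption to conclude y > 0, which is circular. The counterexample y = -8 shows the claim is false.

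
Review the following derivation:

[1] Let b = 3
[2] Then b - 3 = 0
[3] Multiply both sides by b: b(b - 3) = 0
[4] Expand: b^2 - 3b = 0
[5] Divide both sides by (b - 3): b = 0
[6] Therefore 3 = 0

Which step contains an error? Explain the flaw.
Step 5: Divide both sides by (b - 3): b = 0

Step 5 divides both sides by (b - 3). However, since b = 3, we have (b - 3) = 0. Division by zero is undefined, making this step invalid.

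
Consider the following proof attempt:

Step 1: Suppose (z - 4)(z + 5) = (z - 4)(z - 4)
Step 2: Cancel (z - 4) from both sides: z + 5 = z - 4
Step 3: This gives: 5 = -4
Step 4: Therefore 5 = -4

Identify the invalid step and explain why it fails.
Step 2: Cancel (z - 4) from both sides: z + 5 = z - 4

Step 2 cancels (z - 4) from both sides. This is only valid if (z - 4) ≠ 0, i.e., z ≠ 4. When z = 4, both sides equal zero regardless of the other factors. The correct approach requires considering z = 4 as a separate case.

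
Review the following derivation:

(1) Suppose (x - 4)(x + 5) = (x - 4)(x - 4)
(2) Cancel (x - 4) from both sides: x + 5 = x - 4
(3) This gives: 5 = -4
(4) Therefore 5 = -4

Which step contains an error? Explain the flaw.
Step 2: Cancel (x - 4) from both sides: x + 5 = x - 4

Step 2 cancels (x - 4) from both sides. This is only valid if (x - 4) ≠ 0, i.e., x ≠ 4. When x = 4, both sides equal zero regardless of the other factors. The correct approach requires considering x = 4 as a separate case.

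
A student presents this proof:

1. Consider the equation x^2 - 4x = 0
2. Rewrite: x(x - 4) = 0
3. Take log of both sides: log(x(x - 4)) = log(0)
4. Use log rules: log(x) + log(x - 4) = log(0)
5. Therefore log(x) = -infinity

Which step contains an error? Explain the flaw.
Step 3: Take log of both sides: log(x(x - 4)) = log(0)

Step 3 takes the logarithm of both sides, resulting in log(0) on the right side. The logarithm is only defined for positive numbers; log(0) is undefined (approaches negative infinity). This operation is invalid.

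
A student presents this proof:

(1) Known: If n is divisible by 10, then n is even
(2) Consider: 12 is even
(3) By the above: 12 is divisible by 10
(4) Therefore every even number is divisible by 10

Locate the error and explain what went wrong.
Step 3: By the above: 12 is divisible by 10

Step 3 commits the fallacy of affirming the consequent. The known fact 'divisible by 10 → even' does NOT imply 'even → divisible by 10'. That would be the converse, which is false. For example, 12 is even but 12 ÷ 10 = 1.20, which is not an integer.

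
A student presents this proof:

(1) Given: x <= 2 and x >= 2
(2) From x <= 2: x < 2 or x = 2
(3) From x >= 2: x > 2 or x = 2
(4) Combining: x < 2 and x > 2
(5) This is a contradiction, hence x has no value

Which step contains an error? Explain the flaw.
Step 4: Combining: x < 2 and x > 2

Step 4 incorrectly combines the conditions. From x <= 2 and x >= 2, the intersection is x = 2. The error treats the 'or' cases as 'and' requirements. The correct conclusion is that x = 2 is the unique solution, not that no solution exists.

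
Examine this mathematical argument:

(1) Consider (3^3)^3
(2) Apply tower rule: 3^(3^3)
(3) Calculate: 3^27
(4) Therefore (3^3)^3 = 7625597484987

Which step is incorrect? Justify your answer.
Step 2: Apply tower rule: 3^(3^3)

Step 2 incorrectly states that (a^b)^c = a^(b^c). The correct rule is (a^b)^c = a^(b×c). The actual value is (3^3)^3 = 3^9 = 19683, not 3^27 = 7625597484987.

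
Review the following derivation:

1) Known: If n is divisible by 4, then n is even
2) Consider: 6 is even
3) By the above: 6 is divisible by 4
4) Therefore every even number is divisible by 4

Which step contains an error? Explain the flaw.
Step 3: By the above: 6 is divisible by 4

Step 3 commits the fallacy of affirming the consequent. The known fact 'divisible by 4 → even' does NOT imply 'even → divisible by 4'. That would be the converse, which is false. For example, 6 is even but 6 ÷ 4 = 1.50, which is not an integer.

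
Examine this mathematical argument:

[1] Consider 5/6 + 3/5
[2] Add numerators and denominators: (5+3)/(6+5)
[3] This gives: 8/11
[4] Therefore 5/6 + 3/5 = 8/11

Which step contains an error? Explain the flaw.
Step 2: Add numerators and denominators: (5+3)/(6+5)

Step 2 incorrectly adds fractions by separately adding numerators and denominators. This is wrong. The correct method requires a common denominator: 5/6 + 3/5 = (5×5 + 3×6)/(6×5) = 43/30 = 43/30. The method used gives 8/11, which is different.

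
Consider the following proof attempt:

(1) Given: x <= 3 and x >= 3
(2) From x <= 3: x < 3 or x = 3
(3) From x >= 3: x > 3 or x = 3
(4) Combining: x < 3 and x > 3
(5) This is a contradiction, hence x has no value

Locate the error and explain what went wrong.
Step 4: Combining: x < 3 and x > 3

Step 4 incorrectly combines the conditions. From x <= 3 and x >= 3, the intersection is x = 3. The error treats the 'or' cases as 'and' requirements. The correct conclusion is that x = 3 is the unique solution, not that no solution exists.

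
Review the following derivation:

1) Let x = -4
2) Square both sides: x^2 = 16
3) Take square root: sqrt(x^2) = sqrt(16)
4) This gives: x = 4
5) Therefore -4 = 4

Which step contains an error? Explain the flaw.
Step 4: This gives: x = 4

Step 4 incorrectly states that sqrt(x^2) = x. The correct identity is sqrt(x^2) = |x|. Since x = -4 < 0, we have sqrt(x^2) = |-4| = 4, not x = -4.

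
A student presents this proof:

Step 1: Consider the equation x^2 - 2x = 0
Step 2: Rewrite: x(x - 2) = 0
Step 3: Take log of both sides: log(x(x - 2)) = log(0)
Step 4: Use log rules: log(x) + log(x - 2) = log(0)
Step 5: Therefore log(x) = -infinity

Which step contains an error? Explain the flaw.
Step 3: Take log of both sides: log(x(x - 2)) = log(0)

Step 3 takes the logarithm of both sides, resulting in log(0) on the right side. The logarithm is only defined for positive numbers; log(0) is undefined (approaches negative infinity). This operation is invalid.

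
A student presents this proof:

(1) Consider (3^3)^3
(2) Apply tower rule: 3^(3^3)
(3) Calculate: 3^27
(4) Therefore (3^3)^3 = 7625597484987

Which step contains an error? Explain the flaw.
Step 2: Apply tower rule: 3^(3^3)

Step 2 incorrectly states that (a^b)^c = a^(b^c). The correct rule is (a^b)^c = a^(b×c). The actual value is (3^3)^3 = 3^9 = 19683, not 3^27 = 7625597484987.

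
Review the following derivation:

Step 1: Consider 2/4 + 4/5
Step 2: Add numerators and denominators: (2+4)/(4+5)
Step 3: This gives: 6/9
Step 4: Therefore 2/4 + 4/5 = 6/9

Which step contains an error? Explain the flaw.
Step 2: Add numerators and denominators: (2+4)/(4+5)

Step 2 incorrectly adds fractions by separately adding numerators and denominators. This is wrong. The correct method requires a common denominator: 2/4 + 4/5 = (2×5 + 4×4)/(4×5) = 26/20 = 13/10. The method used gives 6/9, which is different.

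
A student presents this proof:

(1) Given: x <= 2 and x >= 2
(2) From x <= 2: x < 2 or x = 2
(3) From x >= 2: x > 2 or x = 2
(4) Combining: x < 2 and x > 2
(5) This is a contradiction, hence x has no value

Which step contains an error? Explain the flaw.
Step 4: Combining: x < 2 and x > 2

Step 4 incorrectly combines the conditions. From x <= 2 and x >= 2, the intersection is x = 2. The error treats the 'or' cases as 'and' requirements. The correct conclusion is that x = 2 is the unique solution, not that no solution exists.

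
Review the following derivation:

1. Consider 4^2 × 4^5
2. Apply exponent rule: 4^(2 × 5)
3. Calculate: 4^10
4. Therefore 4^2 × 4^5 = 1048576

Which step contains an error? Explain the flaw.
Step 2: Apply exponent rule: 4^(2 × 5)

Step 2 incorrectly states that a^b × a^c = a^(b×c). The correct rule is a^b × a^c = a^(b+c). The actual value is 4^2 × 4^5 = 4^7 = 16384, not 4^10 = 1048576.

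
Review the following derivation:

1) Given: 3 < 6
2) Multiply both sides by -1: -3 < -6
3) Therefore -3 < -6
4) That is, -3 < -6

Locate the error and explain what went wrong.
Step 2: Multiply both sides by -1: -3 < -6

Step 2 multiplies both sides by -1 but fails to reverse the inequality sign. When multiplying (or dividing) an inequality by a negative number, the direction must be reversed. Since 3 < 6, we should get -3 > -6, i.e., -3 > -6.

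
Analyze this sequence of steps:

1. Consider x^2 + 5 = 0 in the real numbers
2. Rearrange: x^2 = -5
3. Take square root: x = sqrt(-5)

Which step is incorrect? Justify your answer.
Step 3: Take square root: x = sqrt(-5)

Step 3 takes the square root of -5, which is negative. In the real number system, the square root of a negative number is undefined. The equation x^2 + 5 = 0 has no real solutions. Square roots of negative numbers only exist in the complex numbers.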